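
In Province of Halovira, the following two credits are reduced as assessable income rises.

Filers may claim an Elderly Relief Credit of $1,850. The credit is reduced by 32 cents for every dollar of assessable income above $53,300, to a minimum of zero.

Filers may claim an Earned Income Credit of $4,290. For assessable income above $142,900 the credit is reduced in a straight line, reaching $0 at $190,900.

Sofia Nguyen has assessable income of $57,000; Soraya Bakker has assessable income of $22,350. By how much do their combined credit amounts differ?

$1,184

Sofia ($57,000): Elderly Relief Credit: 32% of the $3,700 excess over $53,300 is $1,184; credit = $1,850 − $1,184 = $666. Earned Income Credit: $57,000 is at or below the $142,900 threshold, so the full $4,290 applies. total $666 + $4,290 = $4,956
Soraya ($22,350): Elderly Relief Credit: $22,350 is at or below the $53,300 threshold, so the full $1,850 applies. Earned Income Credit: $22,350 is at or below the $142,900 threshold, so the full $4,290 applies. total $1,850 + $4,290 = $6,140
Difference: |$4,956 − $6,140| = $1,184.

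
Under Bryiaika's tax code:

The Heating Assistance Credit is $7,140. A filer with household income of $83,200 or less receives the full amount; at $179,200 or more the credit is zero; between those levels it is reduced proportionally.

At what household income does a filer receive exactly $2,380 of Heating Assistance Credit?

$147,200

$2,380 is 2,380/7,140 of the full $7,140, so 4,760/7,140 of the $96,000 range has been used: income = $83,200 + $96,000 × 4,760/7,140 = $147,200.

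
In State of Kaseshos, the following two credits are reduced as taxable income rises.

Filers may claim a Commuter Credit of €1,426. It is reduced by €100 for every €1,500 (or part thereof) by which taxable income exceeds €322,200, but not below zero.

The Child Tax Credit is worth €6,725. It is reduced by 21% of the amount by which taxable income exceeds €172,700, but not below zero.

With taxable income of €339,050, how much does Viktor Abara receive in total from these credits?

€226

Commuter Credit: income exceeds €322,200 by €16,850, which is 12 full-or-partial €1,500 increments; reduction = 12 × €100 = €1,200, leaving €226.
Child Tax Credit: 21% of the €166,350 excess over €172,700 is €34,933.50 ≥ base, so the credit is €0.
Total: €226 + €0 = €226.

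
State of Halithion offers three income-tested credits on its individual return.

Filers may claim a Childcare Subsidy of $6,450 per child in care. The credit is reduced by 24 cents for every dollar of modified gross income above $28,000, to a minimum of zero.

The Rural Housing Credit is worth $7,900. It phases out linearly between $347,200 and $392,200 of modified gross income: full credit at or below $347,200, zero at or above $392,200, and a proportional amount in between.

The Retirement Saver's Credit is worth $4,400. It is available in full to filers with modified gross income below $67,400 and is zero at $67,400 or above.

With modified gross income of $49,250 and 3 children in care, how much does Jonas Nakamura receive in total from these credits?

$26,550

Childcare Subsidy: base = 3 × $6,450 = $19,350. 24% of the $21,250 excess over $28,000 is $5,100; credit = $19,350 − $5,100 = $14,250.
Rural Housing Credit: $49,250 is at or below the $347,200 threshold, so the full $7,900 applies.
Retirement Saver's Credit: $49,250 is below the $67,400 cutoff, so the full $4,400 applies.
Total: $14,250 + $7,900 + $4,400 = $26,550.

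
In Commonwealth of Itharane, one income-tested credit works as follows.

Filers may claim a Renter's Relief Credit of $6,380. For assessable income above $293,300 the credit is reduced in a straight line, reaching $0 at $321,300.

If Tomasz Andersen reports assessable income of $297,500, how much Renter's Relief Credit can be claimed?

$5,423

Renter's Relief Credit: $297,500 is $4,200 into a $28,000 phase-out range, leaving 23,800/28,000 of the credit: $6,380 × 23,800/28,000 = $5,423.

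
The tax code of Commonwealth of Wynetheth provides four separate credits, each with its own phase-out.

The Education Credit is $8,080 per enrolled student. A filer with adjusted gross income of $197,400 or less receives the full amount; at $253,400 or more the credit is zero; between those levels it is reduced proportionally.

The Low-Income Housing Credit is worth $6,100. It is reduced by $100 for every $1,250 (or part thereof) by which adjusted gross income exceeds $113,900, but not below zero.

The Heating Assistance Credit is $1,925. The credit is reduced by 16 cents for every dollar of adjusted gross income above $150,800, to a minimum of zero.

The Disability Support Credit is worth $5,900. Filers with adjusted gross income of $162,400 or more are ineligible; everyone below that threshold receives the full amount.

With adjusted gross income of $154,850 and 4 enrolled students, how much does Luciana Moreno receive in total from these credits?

Education Credit: base = 4 × $8,080 = $32,320. $154,850 is at or below the $197,400 threshold, so the full $32,320 applies.
Low-Income Housing Credit: income exceeds $113,900 by $40,950, which is 33 full-or-partial $1,250 increments; reduction = 33 × $100 = $3,300, leaving $2,800.
Heating Assistance Credit: 16% of the $4,050 excess over $150,800 is $648; credit = $1,925 − $648 = $1,277.
Disability Support Credit: $154,850 is below the $162,400 cutoff, so the full $5,900 applies.
Total: $32,320 + $2,800 + $1,277 + $5,900 = $42,297.

$42,297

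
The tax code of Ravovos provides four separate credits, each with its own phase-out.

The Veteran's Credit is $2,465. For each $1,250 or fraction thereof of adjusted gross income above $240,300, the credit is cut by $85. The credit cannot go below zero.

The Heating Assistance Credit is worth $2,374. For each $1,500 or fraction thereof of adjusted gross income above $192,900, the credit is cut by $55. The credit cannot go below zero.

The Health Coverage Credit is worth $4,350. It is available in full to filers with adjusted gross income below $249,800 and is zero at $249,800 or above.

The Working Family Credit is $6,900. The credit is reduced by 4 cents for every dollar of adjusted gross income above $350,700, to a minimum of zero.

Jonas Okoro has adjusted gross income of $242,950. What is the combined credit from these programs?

Veteran's Credit: income exceeds $240,300 by $2,650, which is 3 full-or-partial $1,250 increments; reduction = 3 × $85 = $255, leaving $2,210.
Heating Assistance Credit: income exceeds $192,900 by $50,050, which is 34 full-or-partial $1,500 increments; reduction = 34 × $55 = $1,870, leaving $504.
Health Coverage Credit: $242,950 is below the $249,800 cutoff, so the full $4,350 applies.
Working Family Credit: $242,950 is at or below the $350,700 threshold, so the full $6,900 applies.
Total: $2,210 + $504 + $4,350 + $6,900 = $13,964.

$13,964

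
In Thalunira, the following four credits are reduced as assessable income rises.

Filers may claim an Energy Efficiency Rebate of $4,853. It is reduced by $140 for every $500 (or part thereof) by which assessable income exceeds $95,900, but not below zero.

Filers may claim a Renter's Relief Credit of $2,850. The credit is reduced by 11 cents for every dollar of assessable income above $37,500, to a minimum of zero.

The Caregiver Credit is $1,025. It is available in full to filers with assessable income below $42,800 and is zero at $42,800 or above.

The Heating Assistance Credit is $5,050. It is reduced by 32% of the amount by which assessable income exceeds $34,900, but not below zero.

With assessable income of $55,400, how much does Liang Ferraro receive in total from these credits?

$5,734

Energy Efficiency Rebate: $55,400 is at or below the $95,900 threshold, so the full $4,853 applies.
Renter's Relief Credit: 11% of the $17,900 excess over $37,500 is $1,969; credit = $2,850 − $1,969 = $881.
Caregiver Credit: $55,400 meets or exceeds the $42,800 cutoff, so the credit is $0.
Heating Assistance Credit: 32% of the $20,500 excess over $34,900 is $6,560 ≥ base, so the credit is $0.
Total: $4,853 + $881 + $0 + $0 = $5,734.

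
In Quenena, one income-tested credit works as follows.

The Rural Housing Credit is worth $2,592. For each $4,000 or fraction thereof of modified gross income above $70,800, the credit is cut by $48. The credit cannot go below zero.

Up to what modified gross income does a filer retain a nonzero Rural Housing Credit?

$282,800

After 53 increments the reduction is 53 × $48 = $2,544, leaving $48; one more increment wipes it out. Increment 53 ends at excess 53 × $4,000 = $212,000, so the highest qualifying income is $70,800 + $212,000 = $282,800.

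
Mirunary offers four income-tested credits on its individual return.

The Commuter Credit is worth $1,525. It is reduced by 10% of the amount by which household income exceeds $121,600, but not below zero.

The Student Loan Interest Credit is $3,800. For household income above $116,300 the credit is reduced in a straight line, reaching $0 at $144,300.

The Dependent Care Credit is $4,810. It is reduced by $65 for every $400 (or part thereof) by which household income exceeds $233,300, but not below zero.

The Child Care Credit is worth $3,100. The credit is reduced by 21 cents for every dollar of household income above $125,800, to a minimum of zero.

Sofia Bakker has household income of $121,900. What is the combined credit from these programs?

Commuter Credit: 10% of the $300 excess over $121,600 is $30; credit = $1,525 − $30 = $1,495.
Student Loan Interest Credit: $121,900 is $5,600 into a $28,000 phase-out range, leaving 22,400/28,000 of the credit: $3,800 × 22,400/28,000 = $3,040.
Dependent Care Credit: $121,900 is at or below the $233,300 threshold, so the full $4,810 applies.
Child Care Credit: $121,900 is at or below the $125,800 threshold, so the full $3,100 applies.
Total: $1,495 + $3,040 + $4,810 + $3,100 = $12,445.

$12,445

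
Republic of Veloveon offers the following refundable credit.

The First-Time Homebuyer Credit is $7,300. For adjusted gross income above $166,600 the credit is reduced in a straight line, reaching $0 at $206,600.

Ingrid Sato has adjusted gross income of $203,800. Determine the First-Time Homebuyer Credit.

$511

First-Time Homebuyer Credit: $203,800 is $37,200 into a $40,000 phase-out range, leaving 2,800/40,000 of the credit: $7,300 × 2,800/40,000 = $511.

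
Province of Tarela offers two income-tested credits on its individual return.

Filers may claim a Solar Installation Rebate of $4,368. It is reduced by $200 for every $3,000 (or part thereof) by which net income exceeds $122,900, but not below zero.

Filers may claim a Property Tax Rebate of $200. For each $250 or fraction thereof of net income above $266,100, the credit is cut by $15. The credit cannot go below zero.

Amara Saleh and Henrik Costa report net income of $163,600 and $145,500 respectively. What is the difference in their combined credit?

$1,200

Amara ($163,600): Solar Installation Rebate: income exceeds $122,900 by $40,700, which is 14 full-or-partial $3,000 increments; reduction = 14 × $200 = $2,800, leaving $1,568. Property Tax Rebate: $163,600 is at or below the $266,100 threshold, so the full $200 applies. total $1,568 + $200 = $1,768
Henrik ($145,500): Solar Installation Rebate: income exceeds $122,900 by $22,600, which is 8 full-or-partial $3,000 increments; reduction = 8 × $200 = $1,600, leaving $2,768. Property Tax Rebate: $145,500 is at or below the $266,100 threshold, so the full $200 applies. total $2,768 + $200 = $2,968
Difference: |$1,768 − $2,968| = $1,200.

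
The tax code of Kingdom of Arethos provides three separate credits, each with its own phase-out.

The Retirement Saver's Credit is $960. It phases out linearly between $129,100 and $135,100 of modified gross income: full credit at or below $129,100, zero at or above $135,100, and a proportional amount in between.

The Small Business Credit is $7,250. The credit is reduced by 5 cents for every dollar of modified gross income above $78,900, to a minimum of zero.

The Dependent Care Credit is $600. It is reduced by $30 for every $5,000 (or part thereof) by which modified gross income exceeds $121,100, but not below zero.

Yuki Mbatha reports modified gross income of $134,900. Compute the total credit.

Retirement Saver's Credit: $134,900 is $5,800 into a $6,000 phase-out range, leaving 200/6,000 of the credit: $960 × 200/6,000 = $32.
Small Business Credit: 5% of the $56,000 excess over $78,900 is $2,800; credit = $7,250 − $2,800 = $4,450.
Dependent Care Credit: income exceeds $121,100 by $13,800, which is 3 full-or-partial $5,000 increments; reduction = 3 × $30 = $90, leaving $510.
Total: $32 + $4,450 + $510 = $4,992.

$4,992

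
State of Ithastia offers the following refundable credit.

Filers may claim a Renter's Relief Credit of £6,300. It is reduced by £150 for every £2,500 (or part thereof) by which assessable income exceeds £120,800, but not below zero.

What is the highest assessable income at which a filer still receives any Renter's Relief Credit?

After 41 increments the reduction is 41 × £150 = £6,150, leaving £150; one more increment wipes it out. Increment 41 ends at excess 41 × £2,500 = £102,500, so the highest qualifying income is £120,800 + £102,500 = £223,300.

£223,300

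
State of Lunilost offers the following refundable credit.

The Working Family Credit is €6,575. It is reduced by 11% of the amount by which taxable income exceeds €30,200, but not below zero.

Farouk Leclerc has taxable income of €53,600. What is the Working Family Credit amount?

€4,001

Working Family Credit: 11% of the €23,400 excess over €30,200 is €2,574; credit = €6,575 − €2,574 = €4,001.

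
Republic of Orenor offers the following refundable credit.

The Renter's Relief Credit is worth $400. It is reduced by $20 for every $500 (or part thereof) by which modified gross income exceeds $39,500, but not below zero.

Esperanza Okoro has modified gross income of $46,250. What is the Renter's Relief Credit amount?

Renter's Relief Credit: income exceeds $39,500 by $6,750, which is 14 full-or-partial $500 increments; reduction = 14 × $20 = $280, leaving $120.

$120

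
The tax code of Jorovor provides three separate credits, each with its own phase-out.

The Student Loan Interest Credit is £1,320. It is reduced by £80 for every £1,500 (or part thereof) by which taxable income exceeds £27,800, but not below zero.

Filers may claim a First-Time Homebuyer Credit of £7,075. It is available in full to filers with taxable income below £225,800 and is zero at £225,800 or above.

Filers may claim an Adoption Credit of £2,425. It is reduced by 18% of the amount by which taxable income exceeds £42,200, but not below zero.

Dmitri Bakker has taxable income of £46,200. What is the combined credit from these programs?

£9,060

Student Loan Interest Credit: income exceeds £27,800 by £18,400, which is 13 full-or-partial £1,500 increments; reduction = 13 × £80 = £1,040, leaving £280.
First-Time Homebuyer Credit: £46,200 is below the £225,800 cutoff, so the full £7,075 applies.
Adoption Credit: 18% of the £4,000 excess over £42,200 is £720; credit = £2,425 − £720 = £1,705.
Total: £280 + £7,075 + £1,705 = £9,060.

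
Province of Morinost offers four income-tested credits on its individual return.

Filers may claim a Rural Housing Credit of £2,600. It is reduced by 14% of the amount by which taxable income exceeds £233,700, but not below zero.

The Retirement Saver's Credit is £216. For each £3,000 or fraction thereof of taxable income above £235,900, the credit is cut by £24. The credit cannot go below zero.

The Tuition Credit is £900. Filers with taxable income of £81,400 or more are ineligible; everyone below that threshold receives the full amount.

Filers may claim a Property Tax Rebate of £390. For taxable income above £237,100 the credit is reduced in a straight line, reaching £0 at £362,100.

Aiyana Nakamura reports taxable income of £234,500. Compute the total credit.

Rural Housing Credit: 14% of the £800 excess over £233,700 is £112; credit = £2,600 − £112 = £2,488.
Retirement Saver's Credit: £234,500 is at or below the £235,900 threshold, so the full £216 applies.
Tuition Credit: £234,500 meets or exceeds the £81,400 cutoff, so the credit is £0.
Property Tax Rebate: £234,500 is at or below the £237,100 threshold, so the full £390 applies.
Total: £2,488 + £216 + £0 + £390 = £3,094.

£3,094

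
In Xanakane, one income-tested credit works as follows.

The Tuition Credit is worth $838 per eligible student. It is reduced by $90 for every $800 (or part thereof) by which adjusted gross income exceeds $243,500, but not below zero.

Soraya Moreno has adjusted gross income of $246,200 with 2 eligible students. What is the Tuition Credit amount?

$1,316

Tuition Credit: base = 2 × $838 = $1,676. income exceeds $243,500 by $2,700, which is 4 full-or-partial $800 increments; reduction = 4 × $90 = $360, leaving $1,316.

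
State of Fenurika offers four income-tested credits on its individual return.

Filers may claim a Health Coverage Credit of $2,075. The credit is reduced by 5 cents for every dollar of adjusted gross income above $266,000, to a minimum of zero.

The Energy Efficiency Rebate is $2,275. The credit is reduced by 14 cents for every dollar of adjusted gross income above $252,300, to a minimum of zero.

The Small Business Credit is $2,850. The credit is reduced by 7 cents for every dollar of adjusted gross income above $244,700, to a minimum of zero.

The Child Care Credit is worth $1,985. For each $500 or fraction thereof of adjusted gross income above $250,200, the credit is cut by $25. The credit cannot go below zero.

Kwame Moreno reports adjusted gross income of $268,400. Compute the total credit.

$4,227

Health Coverage Credit: 5% of the $2,400 excess over $266,000 is $120; credit = $2,075 − $120 = $1,955.
Energy Efficiency Rebate: 14% of the $16,100 excess over $252,300 is $2,254; credit = $2,275 − $2,254 = $21.
Small Business Credit: 7% of the $23,700 excess over $244,700 is $1,659; credit = $2,850 − $1,659 = $1,191.
Child Care Credit: income exceeds $250,200 by $18,200, which is 37 full-or-partial $500 increments; reduction = 37 × $25 = $925, leaving $1,060.
Total: $1,955 + $21 + $1,191 + $1,060 = $4,227.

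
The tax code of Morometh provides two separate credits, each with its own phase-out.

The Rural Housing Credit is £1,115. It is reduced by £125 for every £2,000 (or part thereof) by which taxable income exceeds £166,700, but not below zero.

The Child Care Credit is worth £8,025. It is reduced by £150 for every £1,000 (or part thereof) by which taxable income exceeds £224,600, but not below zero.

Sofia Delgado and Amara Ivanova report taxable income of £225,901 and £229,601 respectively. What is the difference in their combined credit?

£600

Sofia (£225,901): Rural Housing Credit: income exceeds £166,700 by £59,201 → 30 increments × £125 = £3,750 ≥ base, so the credit is £0. Child Care Credit: income exceeds £224,600 by £1,301, which is 2 full-or-partial £1,000 increments; reduction = 2 × £150 = £300, leaving £7,725. total £0 + £7,725 = £7,725
Amara (£229,601): Rural Housing Credit: income exceeds £166,700 by £62,901 → 32 increments × £125 = £4,000 ≥ base, so the credit is £0. Child Care Credit: income exceeds £224,600 by £5,001, which is 6 full-or-partial £1,000 increments; reduction = 6 × £150 = £900, leaving £7,125. total £0 + £7,125 = £7,125
Difference: |£7,725 − £7,125| = £600.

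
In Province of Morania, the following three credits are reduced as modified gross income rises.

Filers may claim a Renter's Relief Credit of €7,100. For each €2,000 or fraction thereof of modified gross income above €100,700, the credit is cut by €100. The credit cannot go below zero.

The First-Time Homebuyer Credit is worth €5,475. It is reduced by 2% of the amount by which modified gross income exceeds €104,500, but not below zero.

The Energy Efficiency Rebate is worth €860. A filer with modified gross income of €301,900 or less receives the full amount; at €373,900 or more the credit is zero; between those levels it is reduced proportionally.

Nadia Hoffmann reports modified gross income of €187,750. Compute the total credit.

€7,370

Renter's Relief Credit: income exceeds €100,700 by €87,050, which is 44 full-or-partial €2,000 increments; reduction = 44 × €100 = €4,400, leaving €2,700.
First-Time Homebuyer Credit: 2% of the €83,250 excess over €104,500 is €1,665; credit = €5,475 − €1,665 = €3,810.
Energy Efficiency Rebate: €187,750 is at or below the €301,900 threshold, so the full €860 applies.
Total: €2,700 + €3,810 + €860 = €7,370.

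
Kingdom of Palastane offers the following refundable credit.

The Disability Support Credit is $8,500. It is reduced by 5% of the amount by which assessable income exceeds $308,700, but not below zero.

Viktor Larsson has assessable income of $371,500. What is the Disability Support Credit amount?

$5,360

Disability Support Credit: 5% of the $62,800 excess over $308,700 is $3,140; credit = $8,500 − $3,140 = $5,360.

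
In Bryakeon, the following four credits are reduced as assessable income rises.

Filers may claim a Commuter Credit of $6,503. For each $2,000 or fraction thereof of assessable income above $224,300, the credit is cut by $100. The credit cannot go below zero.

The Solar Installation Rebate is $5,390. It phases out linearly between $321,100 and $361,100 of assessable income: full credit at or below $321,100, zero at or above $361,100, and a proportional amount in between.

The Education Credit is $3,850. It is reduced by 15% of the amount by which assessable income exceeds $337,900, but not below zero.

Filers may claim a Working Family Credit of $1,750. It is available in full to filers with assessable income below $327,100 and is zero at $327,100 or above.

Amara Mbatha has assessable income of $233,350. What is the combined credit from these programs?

Commuter Credit: income exceeds $224,300 by $9,050, which is 5 full-or-partial $2,000 increments; reduction = 5 × $100 = $500, leaving $6,003.
Solar Installation Rebate: $233,350 is at or below the $321,100 threshold, so the full $5,390 applies.
Education Credit: $233,350 is at or below the $337,900 threshold, so the full $3,850 applies.
Working Family Credit: $233,350 is below the $327,100 cutoff, so the full $1,750 applies.
Total: $6,003 + $5,390 + $3,850 + $1,750 = $16,993.

$16,993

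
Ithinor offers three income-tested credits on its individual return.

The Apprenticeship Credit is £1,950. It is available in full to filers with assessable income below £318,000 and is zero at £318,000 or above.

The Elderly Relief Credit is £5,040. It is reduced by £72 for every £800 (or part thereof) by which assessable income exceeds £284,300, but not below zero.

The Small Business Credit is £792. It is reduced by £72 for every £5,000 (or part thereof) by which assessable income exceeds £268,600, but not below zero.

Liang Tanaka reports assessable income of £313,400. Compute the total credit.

Apprenticeship Credit: £313,400 is below the £318,000 cutoff, so the full £1,950 applies.
Elderly Relief Credit: income exceeds £284,300 by £29,100, which is 37 full-or-partial £800 increments; reduction = 37 × £72 = £2,664, leaving £2,376.
Small Business Credit: income exceeds £268,600 by £44,800, which is 9 full-or-partial £5,000 increments; reduction = 9 × £72 = £648, leaving £144.
Total: £1,950 + £2,376 + £144 = £4,470.

£4,470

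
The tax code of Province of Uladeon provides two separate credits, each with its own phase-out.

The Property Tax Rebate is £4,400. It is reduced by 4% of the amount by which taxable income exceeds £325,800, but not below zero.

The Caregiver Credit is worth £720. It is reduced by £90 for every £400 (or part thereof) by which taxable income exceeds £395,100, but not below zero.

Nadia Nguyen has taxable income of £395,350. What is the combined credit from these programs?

Property Tax Rebate: 4% of the £69,550 excess over £325,800 is £2,782; credit = £4,400 − £2,782 = £1,618.
Caregiver Credit: income exceeds £395,100 by £250, which is 1 full-or-partial £400 increment; reduction = 1 × £90 = £90, leaving £630.
Total: £1,618 + £630 = £2,248.

£2,248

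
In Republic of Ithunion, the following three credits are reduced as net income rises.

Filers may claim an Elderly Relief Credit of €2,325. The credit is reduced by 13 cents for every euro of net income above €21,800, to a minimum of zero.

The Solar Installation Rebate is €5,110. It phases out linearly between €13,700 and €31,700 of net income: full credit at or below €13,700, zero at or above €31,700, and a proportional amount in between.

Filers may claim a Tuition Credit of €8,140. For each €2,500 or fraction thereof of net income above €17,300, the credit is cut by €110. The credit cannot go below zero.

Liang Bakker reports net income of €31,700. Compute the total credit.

Elderly Relief Credit: 13% of the €9,900 excess over €21,800 is €1,287; credit = €2,325 − €1,287 = €1,038.
Solar Installation Rebate: €31,700 is at or above €31,700, so the credit is €0.
Tuition Credit: income exceeds €17,300 by €14,400, which is 6 full-or-partial €2,500 increments; reduction = 6 × €110 = €660, leaving €7,480.
Total: €1,038 + €0 + €7,480 = €8,518.

€8,518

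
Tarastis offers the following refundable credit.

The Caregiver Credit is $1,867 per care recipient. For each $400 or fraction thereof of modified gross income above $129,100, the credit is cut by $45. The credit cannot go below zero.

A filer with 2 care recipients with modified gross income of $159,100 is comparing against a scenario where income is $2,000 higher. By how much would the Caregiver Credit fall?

$225

At $159,100 — base = 2 × $1,867 = $3,734. income exceeds $129,100 by $30,000, which is 75 full-or-partial $400 increments; reduction = 75 × $45 = $3,375, leaving $359.
At $161,100 — base = 2 × $1,867 = $3,734. income exceeds $129,100 by $32,000, which is 80 full-or-partial $400 increments; reduction = 80 × $45 = $3,600, leaving $134.
Lost: $359 − $134 = $225.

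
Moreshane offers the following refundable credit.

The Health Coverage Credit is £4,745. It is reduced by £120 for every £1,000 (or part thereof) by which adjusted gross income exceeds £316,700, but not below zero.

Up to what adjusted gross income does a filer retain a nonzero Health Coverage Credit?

After 39 increments the reduction is 39 × £120 = £4,680, leaving £65; one more increment wipes it out. Increment 39 ends at excess 39 × £1,000 = £39,000, so the highest qualifying income is £316,700 + £39,000 = £355,700.

£355,700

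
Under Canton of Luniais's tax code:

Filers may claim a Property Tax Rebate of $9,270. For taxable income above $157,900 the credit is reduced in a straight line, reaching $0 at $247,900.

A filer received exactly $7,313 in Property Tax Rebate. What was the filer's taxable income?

$7,313 is 7,313/9,270 of the full $9,270, so 1,957/9,270 of the $90,000 range has been used: income = $157,900 + $90,000 × 1,957/9,270 = $176,900.

$176,900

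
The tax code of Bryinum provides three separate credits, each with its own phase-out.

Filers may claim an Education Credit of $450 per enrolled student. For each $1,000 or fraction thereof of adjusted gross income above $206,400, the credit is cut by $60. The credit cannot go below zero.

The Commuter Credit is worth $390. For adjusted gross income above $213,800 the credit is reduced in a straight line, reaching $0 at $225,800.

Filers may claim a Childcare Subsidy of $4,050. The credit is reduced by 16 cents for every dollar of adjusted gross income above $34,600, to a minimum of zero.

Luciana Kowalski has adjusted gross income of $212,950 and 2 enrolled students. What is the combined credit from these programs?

$870

Education Credit: base = 2 × $450 = $900. income exceeds $206,400 by $6,550, which is 7 full-or-partial $1,000 increments; reduction = 7 × $60 = $420, leaving $480.
Commuter Credit: $212,950 is at or below the $213,800 threshold, so the full $390 applies.
Childcare Subsidy: 16% of the $178,350 excess over $34,600 is $28,536 ≥ base, so the credit is $0.
Total: $480 + $390 + $0 = $870.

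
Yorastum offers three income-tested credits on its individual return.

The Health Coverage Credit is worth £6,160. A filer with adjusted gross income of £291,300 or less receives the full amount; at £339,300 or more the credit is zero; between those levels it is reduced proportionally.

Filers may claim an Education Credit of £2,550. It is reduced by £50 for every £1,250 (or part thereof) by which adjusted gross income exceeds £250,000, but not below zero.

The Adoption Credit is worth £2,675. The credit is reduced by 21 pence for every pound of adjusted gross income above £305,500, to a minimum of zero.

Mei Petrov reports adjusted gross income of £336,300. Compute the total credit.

Health Coverage Credit: £336,300 is £45,000 into a £48,000 phase-out range, leaving 3,000/48,000 of the credit: £6,160 × 3,000/48,000 = £385.
Education Credit: income exceeds £250,000 by £86,300 → 70 increments × £50 = £3,500 ≥ base, so the credit is £0.
Adoption Credit: 21% of the £30,800 excess over £305,500 is £6,468 ≥ base, so the credit is £0.
Total: £385 + £0 + £0 = £385.

£385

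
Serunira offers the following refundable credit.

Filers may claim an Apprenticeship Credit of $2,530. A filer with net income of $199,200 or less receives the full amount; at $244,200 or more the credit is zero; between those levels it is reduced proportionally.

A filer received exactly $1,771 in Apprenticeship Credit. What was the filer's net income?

$1,771 is 1,771/2,530 of the full $2,530, so 759/2,530 of the $45,000 range has been used: income = $199,200 + $45,000 × 759/2,530 = $212,700.

$212,700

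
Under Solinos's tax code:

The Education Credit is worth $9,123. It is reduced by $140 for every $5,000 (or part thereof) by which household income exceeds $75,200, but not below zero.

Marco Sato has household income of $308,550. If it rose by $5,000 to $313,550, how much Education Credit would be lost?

$140

At $308,550 — income exceeds $75,200 by $233,350, which is 47 full-or-partial $5,000 increments; reduction = 47 × $140 = $6,580, leaving $2,543.
At $313,550 — income exceeds $75,200 by $238,350, which is 48 full-or-partial $5,000 increments; reduction = 48 × $140 = $6,720, leaving $2,403.
Lost: $2,543 − $2,403 = $140.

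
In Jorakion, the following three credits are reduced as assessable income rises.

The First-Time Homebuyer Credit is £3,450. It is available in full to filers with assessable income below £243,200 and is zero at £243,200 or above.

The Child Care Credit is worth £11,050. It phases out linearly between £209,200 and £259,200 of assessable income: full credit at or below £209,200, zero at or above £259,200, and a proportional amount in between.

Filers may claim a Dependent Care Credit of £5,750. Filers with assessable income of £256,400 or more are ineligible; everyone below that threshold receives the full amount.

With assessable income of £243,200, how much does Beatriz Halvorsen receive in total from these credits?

£9,286

First-Time Homebuyer Credit: £243,200 meets or exceeds the £243,200 cutoff, so the credit is £0.
Child Care Credit: £243,200 is £34,000 into a £50,000 phase-out range, leaving 16,000/50,000 of the credit: £11,050 × 16,000/50,000 = £3,536.
Dependent Care Credit: £243,200 is below the £256,400 cutoff, so the full £5,750 applies.
Total: £0 + £3,536 + £5,750 = £9,286.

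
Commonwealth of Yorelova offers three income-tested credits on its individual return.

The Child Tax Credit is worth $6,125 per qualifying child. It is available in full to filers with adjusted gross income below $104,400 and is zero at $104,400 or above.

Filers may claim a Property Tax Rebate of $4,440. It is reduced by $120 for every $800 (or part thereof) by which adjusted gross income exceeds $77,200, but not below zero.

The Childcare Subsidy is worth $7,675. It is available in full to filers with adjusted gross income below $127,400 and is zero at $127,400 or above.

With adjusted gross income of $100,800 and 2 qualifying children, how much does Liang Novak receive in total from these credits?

$20,765

Child Tax Credit: base = 2 × $6,125 = $12,250. $100,800 is below the $104,400 cutoff, so the full $12,250 applies.
Property Tax Rebate: income exceeds $77,200 by $23,600, which is 30 full-or-partial $800 increments; reduction = 30 × $120 = $3,600, leaving $840.
Childcare Subsidy: $100,800 is below the $127,400 cutoff, so the full $7,675 applies.
Total: $12,250 + $840 + $7,675 = $20,765.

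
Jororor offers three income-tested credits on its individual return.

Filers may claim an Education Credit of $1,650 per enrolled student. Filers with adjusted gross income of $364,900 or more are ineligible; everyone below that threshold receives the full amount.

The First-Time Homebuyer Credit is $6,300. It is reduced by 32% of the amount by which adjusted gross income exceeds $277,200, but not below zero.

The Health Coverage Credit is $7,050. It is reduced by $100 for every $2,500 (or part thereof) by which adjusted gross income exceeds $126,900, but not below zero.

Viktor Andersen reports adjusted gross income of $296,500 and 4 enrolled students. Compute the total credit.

$6,974

Education Credit: base = 4 × $1,650 = $6,600. $296,500 is below the $364,900 cutoff, so the full $6,600 applies.
First-Time Homebuyer Credit: 32% of the $19,300 excess over $277,200 is $6,176; credit = $6,300 − $6,176 = $124.
Health Coverage Credit: income exceeds $126,900 by $169,600, which is 68 full-or-partial $2,500 increments; reduction = 68 × $100 = $6,800, leaving $250.
Total: $6,600 + $124 + $250 = $6,974.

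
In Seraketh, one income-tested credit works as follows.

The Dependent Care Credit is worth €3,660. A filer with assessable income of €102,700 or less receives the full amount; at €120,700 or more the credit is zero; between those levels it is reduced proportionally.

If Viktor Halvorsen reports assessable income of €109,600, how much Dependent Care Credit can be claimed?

Dependent Care Credit: €109,600 is €6,900 into a €18,000 phase-out range, leaving 11,100/18,000 of the credit: €3,660 × 11,100/18,000 = €2,257.

€2,257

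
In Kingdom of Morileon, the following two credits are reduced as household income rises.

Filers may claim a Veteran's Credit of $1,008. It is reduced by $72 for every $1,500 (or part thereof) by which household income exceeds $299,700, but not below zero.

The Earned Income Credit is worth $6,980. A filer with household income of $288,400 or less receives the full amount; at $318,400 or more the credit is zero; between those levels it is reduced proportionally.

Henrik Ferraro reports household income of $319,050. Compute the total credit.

Veteran's Credit: income exceeds $299,700 by $19,350, which is 13 full-or-partial $1,500 increments; reduction = 13 × $72 = $936, leaving $72.
Earned Income Credit: $319,050 is at or above $318,400, so the credit is $0.
Total: $72 + $0 = $72.

$72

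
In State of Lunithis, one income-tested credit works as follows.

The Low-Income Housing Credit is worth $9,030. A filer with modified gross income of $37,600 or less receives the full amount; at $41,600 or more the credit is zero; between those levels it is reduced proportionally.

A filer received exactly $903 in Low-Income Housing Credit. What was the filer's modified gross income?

$41,200

$903 is 903/9,030 of the full $9,030, so 8,127/9,030 of the $4,000 range has been used: income = $37,600 + $4,000 × 8,127/9,030 = $41,200.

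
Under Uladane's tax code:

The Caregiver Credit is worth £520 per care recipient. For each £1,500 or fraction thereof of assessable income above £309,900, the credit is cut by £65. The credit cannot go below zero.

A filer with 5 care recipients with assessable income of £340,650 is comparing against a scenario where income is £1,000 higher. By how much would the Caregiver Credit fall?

£65

At £340,650 — base = 5 × £520 = £2,600. income exceeds £309,900 by £30,750, which is 21 full-or-partial £1,500 increments; reduction = 21 × £65 = £1,365, leaving £1,235.
At £341,650 — base = 5 × £520 = £2,600. income exceeds £309,900 by £31,750, which is 22 full-or-partial £1,500 increments; reduction = 22 × £65 = £1,430, leaving £1,170.
Lost: £1,235 − £1,170 = £65.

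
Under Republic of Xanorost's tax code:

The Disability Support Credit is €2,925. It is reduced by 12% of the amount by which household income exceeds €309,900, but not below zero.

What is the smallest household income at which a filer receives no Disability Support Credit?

€334,275

The credit falls by 12% of each euro above €309,900, so it reaches zero when the excess is €2,925 / 12% = €24,375: income = €309,900 + €24,375 = €334,275.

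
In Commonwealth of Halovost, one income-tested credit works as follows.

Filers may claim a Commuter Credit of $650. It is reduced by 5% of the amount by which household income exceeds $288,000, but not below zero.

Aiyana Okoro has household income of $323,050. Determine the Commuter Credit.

Commuter Credit: 5% of the $35,050 excess over $288,000 is $1,752.50 ≥ base, so the credit is $0.

$0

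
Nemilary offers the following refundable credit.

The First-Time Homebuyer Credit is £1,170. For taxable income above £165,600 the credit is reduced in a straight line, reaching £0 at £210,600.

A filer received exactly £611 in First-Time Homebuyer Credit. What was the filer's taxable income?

£611 is 611/1,170 of the full £1,170, so 559/1,170 of the £45,000 range has been used: income = £165,600 + £45,000 × 559/1,170 = £187,100.

£187,100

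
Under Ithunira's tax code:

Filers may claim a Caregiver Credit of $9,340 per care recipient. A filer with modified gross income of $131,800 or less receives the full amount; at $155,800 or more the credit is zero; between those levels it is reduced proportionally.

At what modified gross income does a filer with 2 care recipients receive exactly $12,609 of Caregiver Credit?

$139,600

Full credit = 2 × $9,340 = $18,680.
$12,609 is 12,609/18,680 of the full $18,680, so 6,071/18,680 of the $24,000 range has been used: income = $131,800 + $24,000 × 6,071/18,680 = $139,600.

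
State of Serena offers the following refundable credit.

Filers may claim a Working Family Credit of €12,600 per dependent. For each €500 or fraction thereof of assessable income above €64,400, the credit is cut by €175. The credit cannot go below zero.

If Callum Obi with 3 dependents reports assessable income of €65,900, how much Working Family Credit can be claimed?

Working Family Credit: base = 3 × €12,600 = €37,800. income exceeds €64,400 by €1,500, which is 3 full-or-partial €500 increments; reduction = 3 × €175 = €525, leaving €37,275.

€37,275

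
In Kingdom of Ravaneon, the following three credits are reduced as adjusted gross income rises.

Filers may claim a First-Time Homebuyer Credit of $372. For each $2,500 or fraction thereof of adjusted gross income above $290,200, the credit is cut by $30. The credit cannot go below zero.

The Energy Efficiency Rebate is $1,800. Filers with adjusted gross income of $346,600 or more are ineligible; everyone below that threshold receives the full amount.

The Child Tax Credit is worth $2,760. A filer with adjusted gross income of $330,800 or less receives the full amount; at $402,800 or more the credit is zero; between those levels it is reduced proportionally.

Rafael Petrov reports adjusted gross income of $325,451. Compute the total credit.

$4,560

First-Time Homebuyer Credit: income exceeds $290,200 by $35,251 → 15 increments × $30 = $450 ≥ base, so the credit is $0.
Energy Efficiency Rebate: $325,451 is below the $346,600 cutoff, so the full $1,800 applies.
Child Tax Credit: $325,451 is at or below the $330,800 threshold, so the full $2,760 applies.
Total: $0 + $1,800 + $2,760 = $4,560.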